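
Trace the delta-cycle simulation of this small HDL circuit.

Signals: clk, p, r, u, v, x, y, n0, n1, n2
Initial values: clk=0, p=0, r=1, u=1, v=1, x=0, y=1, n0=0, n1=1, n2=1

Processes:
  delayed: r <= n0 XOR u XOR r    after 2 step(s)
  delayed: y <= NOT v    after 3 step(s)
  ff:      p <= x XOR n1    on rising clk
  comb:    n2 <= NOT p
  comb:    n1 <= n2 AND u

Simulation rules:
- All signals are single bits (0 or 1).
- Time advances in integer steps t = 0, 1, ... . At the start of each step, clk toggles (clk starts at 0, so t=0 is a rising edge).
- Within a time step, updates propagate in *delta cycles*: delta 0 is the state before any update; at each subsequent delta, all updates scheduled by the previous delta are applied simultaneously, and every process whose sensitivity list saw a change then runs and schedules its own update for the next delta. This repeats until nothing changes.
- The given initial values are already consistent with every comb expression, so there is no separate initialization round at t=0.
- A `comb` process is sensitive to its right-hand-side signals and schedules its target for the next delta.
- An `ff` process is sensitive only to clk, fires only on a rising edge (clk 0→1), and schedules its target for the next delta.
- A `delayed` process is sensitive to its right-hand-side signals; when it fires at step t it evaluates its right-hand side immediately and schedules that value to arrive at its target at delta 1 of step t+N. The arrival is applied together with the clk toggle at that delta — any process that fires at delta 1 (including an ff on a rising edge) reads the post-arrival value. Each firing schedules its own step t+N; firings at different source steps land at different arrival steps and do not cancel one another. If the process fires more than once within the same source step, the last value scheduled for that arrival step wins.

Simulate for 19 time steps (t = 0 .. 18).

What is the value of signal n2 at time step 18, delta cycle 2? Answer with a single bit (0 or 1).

t=0 Δ0: p=0 r=1 n0=0 u=1 x=0 clk=0 y=1 n1=1 n2=1 v=1
  Δ1: clk:0→1
  Δ2: p:0→1
  Δ3: n2:1→0
  Δ4: n1:1→0
  (4Δ to stable)
t=1 Δ0: p=1 r=1 n0=0 u=1 x=0 clk=1 y=1 n1=0 n2=0 v=1
  Δ1: clk:1→0
  (1Δ to stable)
t=2 Δ0: p=1 r=1 n0=0 u=1 x=0 clk=0 y=1 n1=0 n2=0 v=1
  Δ1: clk:0→1
  Δ2: p:1→0
  Δ3: n2:0→1
  Δ4: n1:0→1
  (4Δ to stable)
t=3 Δ0: p=0 r=1 n0=0 u=1 x=0 clk=1 y=1 n1=1 n2=1 v=1
  Δ1: clk:1→0
  (1Δ to stable)
t=4 Δ0: p=0 r=1 n0=0 u=1 x=0 clk=0 y=1 n1=1 n2=1 v=1
  Δ1: clk:0→1
  Δ2: p:0→1
  Δ3: n2:1→0
  Δ4: n1:1→0
  (4Δ to stable)
t=5 Δ0: p=1 r=1 n0=0 u=1 x=0 clk=1 y=1 n1=0 n2=0 v=1
  Δ1: clk:1→0
  (1Δ to stable)
t=6 Δ0: p=1 r=1 n0=0 u=1 x=0 clk=0 y=1 n1=0 n2=0 v=1
  Δ1: clk:0→1
  Δ2: p:1→0
  Δ3: n2:0→1
  Δ4: n1:0→1
  (4Δ to stable)
t=7 Δ0: p=0 r=1 n0=0 u=1 x=0 clk=1 y=1 n1=1 n2=1 v=1
  Δ1: clk:1→0
  (1Δ to stable)
t=8 Δ0: p=0 r=1 n0=0 u=1 x=0 clk=0 y=1 n1=1 n2=1 v=1
  Δ1: clk:0→1
  Δ2: p:0→1
  Δ3: n2:1→0
  Δ4: n1:1→0
  (4Δ to stable)
t=9 Δ0: p=1 r=1 n0=0 u=1 x=0 clk=1 y=1 n1=0 n2=0 v=1
  Δ1: clk:1→0
  (1Δ to stable)
t=10 Δ0: p=1 r=1 n0=0 u=1 x=0 clk=0 y=1 n1=0 n2=0 v=1
  Δ1: clk:0→1
  Δ2: p:1→0
  Δ3: n2:0→1
  Δ4: n1:0→1
  (4Δ to stable)
t=11 Δ0: p=0 r=1 n0=0 u=1 x=0 clk=1 y=1 n1=1 n2=1 v=1
  Δ1: clk:1→0
  (1Δ to stable)
t=12 Δ0: p=0 r=1 n0=0 u=1 x=0 clk=0 y=1 n1=1 n2=1 v=1
  Δ1: clk:0→1
  Δ2: p:0→1
  Δ3: n2:1→0
  Δ4: n1:1→0
  (4Δ to stable)
t=13 Δ0: p=1 r=1 n0=0 u=1 x=0 clk=1 y=1 n1=0 n2=0 v=1
  Δ1: clk:1→0
  (1Δ to stable)
t=14 Δ0: p=1 r=1 n0=0 u=1 x=0 clk=0 y=1 n1=0 n2=0 v=1
  Δ1: clk:0→1
  Δ2: p:1→0
  Δ3: n2:0→1
  Δ4: n1:0→1
  (4Δ to stable)
t=15 Δ0: p=0 r=1 n0=0 u=1 x=0 clk=1 y=1 n1=1 n2=1 v=1
  Δ1: clk:1→0
  (1Δ to stable)
t=16 Δ0: p=0 r=1 n0=0 u=1 x=0 clk=0 y=1 n1=1 n2=1 v=1
  Δ1: clk:0→1
  Δ2: p:0→1
  Δ3: n2:1→0
  Δ4: n1:1→0
  (4Δ to stable)
t=17 Δ0: p=1 r=1 n0=0 u=1 x=0 clk=1 y=1 n1=0 n2=0 v=1
  Δ1: clk:1→0
  (1Δ to stable)
t=18 Δ0: p=1 r=1 n0=0 u=1 x=0 clk=0 y=1 n1=0 n2=0 v=1
  Δ1: clk:0→1
  Δ2: p:1→0
  Δ3: n2:0→1
  Δ4: n1:0→1
  (4Δ to stable)

0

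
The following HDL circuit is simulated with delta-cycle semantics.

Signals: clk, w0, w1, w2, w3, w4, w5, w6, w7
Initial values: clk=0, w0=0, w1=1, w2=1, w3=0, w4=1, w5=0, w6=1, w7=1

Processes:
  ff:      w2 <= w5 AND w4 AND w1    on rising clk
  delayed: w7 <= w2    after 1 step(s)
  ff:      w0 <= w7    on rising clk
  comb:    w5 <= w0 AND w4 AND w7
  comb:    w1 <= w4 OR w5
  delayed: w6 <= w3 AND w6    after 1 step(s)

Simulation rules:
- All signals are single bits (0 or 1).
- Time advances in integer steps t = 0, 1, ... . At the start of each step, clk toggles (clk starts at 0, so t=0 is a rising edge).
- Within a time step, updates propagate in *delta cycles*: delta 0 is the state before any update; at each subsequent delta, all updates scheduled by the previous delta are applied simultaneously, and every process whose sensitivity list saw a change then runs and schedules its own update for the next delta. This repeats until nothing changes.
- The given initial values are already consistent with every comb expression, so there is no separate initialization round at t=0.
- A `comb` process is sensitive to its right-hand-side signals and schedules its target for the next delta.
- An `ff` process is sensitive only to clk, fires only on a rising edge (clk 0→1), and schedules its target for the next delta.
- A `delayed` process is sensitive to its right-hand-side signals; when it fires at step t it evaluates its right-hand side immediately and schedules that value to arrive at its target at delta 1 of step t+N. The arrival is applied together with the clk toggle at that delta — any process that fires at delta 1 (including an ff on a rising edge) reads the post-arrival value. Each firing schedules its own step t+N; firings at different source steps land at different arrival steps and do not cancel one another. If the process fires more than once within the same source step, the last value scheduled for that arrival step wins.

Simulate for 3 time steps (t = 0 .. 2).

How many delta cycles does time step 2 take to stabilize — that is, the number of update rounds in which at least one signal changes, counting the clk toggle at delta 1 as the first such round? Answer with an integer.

[bits: w2,w1,w4,w0,w6,clk,w7,w3,w5]
t=0: Δ0=111010100 Δ1=111011100 Δ2=011111100 Δ3=011111101 | 3Δ
t=1: Δ0=011111101 Δ1=011110001 Δ2=011110000 | 2Δ
t=2: Δ0=011110000 Δ1=011111000 Δ2=011011000 | 2Δ

2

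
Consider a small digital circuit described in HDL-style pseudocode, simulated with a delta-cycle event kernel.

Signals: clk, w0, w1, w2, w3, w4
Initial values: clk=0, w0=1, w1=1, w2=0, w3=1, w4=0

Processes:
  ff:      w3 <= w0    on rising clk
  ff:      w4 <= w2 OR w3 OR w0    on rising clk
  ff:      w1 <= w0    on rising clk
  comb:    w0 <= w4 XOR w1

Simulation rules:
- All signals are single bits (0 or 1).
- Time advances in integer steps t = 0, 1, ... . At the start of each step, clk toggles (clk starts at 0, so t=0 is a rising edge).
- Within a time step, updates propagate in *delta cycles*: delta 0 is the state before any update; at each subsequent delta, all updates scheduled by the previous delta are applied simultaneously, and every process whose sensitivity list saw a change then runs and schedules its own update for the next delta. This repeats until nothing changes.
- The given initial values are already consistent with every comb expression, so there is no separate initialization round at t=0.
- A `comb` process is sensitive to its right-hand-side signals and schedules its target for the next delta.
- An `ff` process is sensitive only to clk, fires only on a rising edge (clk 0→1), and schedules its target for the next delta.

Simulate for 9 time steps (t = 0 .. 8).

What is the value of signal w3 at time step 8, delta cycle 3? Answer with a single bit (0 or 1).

t0.Δ0 w2=0 w0=1 w3=1 clk=0 w1=1 w4=0
t0.Δ1 w2=0 w0=1 w3=1 clk=1 w1=1 w4=0
t0.Δ2 w2=0 w0=1 w3=1 clk=1 w1=1 w4=1
t0.Δ3 w2=0 w0=0 w3=1 clk=1 w1=1 w4=1
t1.Δ0 w2=0 w0=0 w3=1 clk=1 w1=1 w4=1
t1.Δ1 w2=0 w0=0 w3=1 clk=0 w1=1 w4=1
t2.Δ0 w2=0 w0=0 w3=1 clk=0 w1=1 w4=1
t2.Δ1 w2=0 w0=0 w3=1 clk=1 w1=1 w4=1
t2.Δ2 w2=0 w0=0 w3=0 clk=1 w1=0 w4=1
t2.Δ3 w2=0 w0=1 w3=0 clk=1 w1=0 w4=1
t3.Δ0 w2=0 w0=1 w3=0 clk=1 w1=0 w4=1
t3.Δ1 w2=0 w0=1 w3=0 clk=0 w1=0 w4=1
t4.Δ0 w2=0 w0=1 w3=0 clk=0 w1=0 w4=1
t4.Δ1 w2=0 w0=1 w3=0 clk=1 w1=0 w4=1
t4.Δ2 w2=0 w0=1 w3=1 clk=1 w1=1 w4=1
t4.Δ3 w2=0 w0=0 w3=1 clk=1 w1=1 w4=1
t5.Δ0 w2=0 w0=0 w3=1 clk=1 w1=1 w4=1
t5.Δ1 w2=0 w0=0 w3=1 clk=0 w1=1 w4=1
t6.Δ0 w2=0 w0=0 w3=1 clk=0 w1=1 w4=1
t6.Δ1 w2=0 w0=0 w3=1 clk=1 w1=1 w4=1
t6.Δ2 w2=0 w0=0 w3=0 clk=1 w1=0 w4=1
t6.Δ3 w2=0 w0=1 w3=0 clk=1 w1=0 w4=1
t7.Δ0 w2=0 w0=1 w3=0 clk=1 w1=0 w4=1
t7.Δ1 w2=0 w0=1 w3=0 clk=0 w1=0 w4=1
t8.Δ0 w2=0 w0=1 w3=0 clk=0 w1=0 w4=1
t8.Δ1 w2=0 w0=1 w3=0 clk=1 w1=0 w4=1
t8.Δ2 w2=0 w0=1 w3=1 clk=1 w1=1 w4=1
t8.Δ3 w2=0 w0=0 w3=1 clk=1 w1=1 w4=1

1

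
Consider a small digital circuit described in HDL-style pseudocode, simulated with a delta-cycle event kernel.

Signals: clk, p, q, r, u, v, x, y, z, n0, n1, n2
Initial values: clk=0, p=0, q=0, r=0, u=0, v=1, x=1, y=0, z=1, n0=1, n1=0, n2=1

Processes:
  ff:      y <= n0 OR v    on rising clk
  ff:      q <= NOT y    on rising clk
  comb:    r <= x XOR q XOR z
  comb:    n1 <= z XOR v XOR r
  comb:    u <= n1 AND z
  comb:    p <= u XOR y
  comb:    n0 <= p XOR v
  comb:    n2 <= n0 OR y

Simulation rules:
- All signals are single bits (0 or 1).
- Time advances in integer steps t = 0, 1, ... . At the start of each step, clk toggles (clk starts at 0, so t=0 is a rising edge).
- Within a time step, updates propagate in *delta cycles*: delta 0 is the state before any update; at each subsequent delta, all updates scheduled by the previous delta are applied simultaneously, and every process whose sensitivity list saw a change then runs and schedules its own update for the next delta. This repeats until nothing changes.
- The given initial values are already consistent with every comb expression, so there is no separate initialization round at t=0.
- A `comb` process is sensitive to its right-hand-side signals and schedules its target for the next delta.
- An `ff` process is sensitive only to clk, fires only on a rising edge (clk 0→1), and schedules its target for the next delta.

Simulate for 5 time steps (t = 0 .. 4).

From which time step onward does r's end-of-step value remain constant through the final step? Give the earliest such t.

2

t0.Δ0 u=0 n2=1 x=1 n1=0 r=0 p=0 v=1 q=0 z=1 y=0 n0=1 clk=0
t0.Δ1 u=0 n2=1 x=1 n1=0 r=0 p=0 v=1 q=0 z=1 y=0 n0=1 clk=1
t0.Δ2 u=0 n2=1 x=1 n1=0 r=0 p=0 v=1 q=1 z=1 y=1 n0=1 clk=1
t0.Δ3 u=0 n2=1 x=1 n1=0 r=1 p=1 v=1 q=1 z=1 y=1 n0=1 clk=1
t0.Δ4 u=0 n2=1 x=1 n1=1 r=1 p=1 v=1 q=1 z=1 y=1 n0=0 clk=1
t0.Δ5 u=1 n2=1 x=1 n1=1 r=1 p=1 v=1 q=1 z=1 y=1 n0=0 clk=1
t0.Δ6 u=1 n2=1 x=1 n1=1 r=1 p=0 v=1 q=1 z=1 y=1 n0=0 clk=1
t0.Δ7 u=1 n2=1 x=1 n1=1 r=1 p=0 v=1 q=1 z=1 y=1 n0=1 clk=1
t1.Δ0 u=1 n2=1 x=1 n1=1 r=1 p=0 v=1 q=1 z=1 y=1 n0=1 clk=1
t1.Δ1 u=1 n2=1 x=1 n1=1 r=1 p=0 v=1 q=1 z=1 y=1 n0=1 clk=0
t2.Δ0 u=1 n2=1 x=1 n1=1 r=1 p=0 v=1 q=1 z=1 y=1 n0=1 clk=0
t2.Δ1 u=1 n2=1 x=1 n1=1 r=1 p=0 v=1 q=1 z=1 y=1 n0=1 clk=1
t2.Δ2 u=1 n2=1 x=1 n1=1 r=1 p=0 v=1 q=0 z=1 y=1 n0=1 clk=1
t2.Δ3 u=1 n2=1 x=1 n1=1 r=0 p=0 v=1 q=0 z=1 y=1 n0=1 clk=1
t2.Δ4 u=1 n2=1 x=1 n1=0 r=0 p=0 v=1 q=0 z=1 y=1 n0=1 clk=1
t2.Δ5 u=0 n2=1 x=1 n1=0 r=0 p=0 v=1 q=0 z=1 y=1 n0=1 clk=1
t2.Δ6 u=0 n2=1 x=1 n1=0 r=0 p=1 v=1 q=0 z=1 y=1 n0=1 clk=1
t2.Δ7 u=0 n2=1 x=1 n1=0 r=0 p=1 v=1 q=0 z=1 y=1 n0=0 clk=1
t3.Δ0 u=0 n2=1 x=1 n1=0 r=0 p=1 v=1 q=0 z=1 y=1 n0=0 clk=1
t3.Δ1 u=0 n2=1 x=1 n1=0 r=0 p=1 v=1 q=0 z=1 y=1 n0=0 clk=0
t4.Δ0 u=0 n2=1 x=1 n1=0 r=0 p=1 v=1 q=0 z=1 y=1 n0=0 clk=0
t4.Δ1 u=0 n2=1 x=1 n1=0 r=0 p=1 v=1 q=0 z=1 y=1 n0=0 clk=1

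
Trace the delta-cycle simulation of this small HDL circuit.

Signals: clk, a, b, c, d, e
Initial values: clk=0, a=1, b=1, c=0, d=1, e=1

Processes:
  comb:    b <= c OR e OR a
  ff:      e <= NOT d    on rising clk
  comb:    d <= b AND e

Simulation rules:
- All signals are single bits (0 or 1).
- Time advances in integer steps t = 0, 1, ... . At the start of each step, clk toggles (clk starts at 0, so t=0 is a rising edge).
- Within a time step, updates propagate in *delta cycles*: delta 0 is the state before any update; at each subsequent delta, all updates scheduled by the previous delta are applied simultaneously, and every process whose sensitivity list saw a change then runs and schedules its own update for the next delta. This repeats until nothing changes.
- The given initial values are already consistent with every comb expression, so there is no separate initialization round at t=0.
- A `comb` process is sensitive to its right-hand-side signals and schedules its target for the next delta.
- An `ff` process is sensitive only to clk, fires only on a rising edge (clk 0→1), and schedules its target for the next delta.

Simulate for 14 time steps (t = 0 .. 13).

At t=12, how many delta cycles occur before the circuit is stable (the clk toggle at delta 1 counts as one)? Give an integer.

[bits: e,clk,d,b,c,a]
t=0: Δ0=101101 Δ1=111101 Δ2=011101 Δ3=010101 | 3Δ
t=1: Δ0=010101 Δ1=000101 | 1Δ
t=2: Δ0=000101 Δ1=010101 Δ2=110101 Δ3=111101 | 3Δ
t=3: Δ0=111101 Δ1=101101 | 1Δ
t=4: Δ0=101101 Δ1=111101 Δ2=011101 Δ3=010101 | 3Δ
t=5: Δ0=010101 Δ1=000101 | 1Δ
t=6: Δ0=000101 Δ1=010101 Δ2=110101 Δ3=111101 | 3Δ
t=7: Δ0=111101 Δ1=101101 | 1Δ
t=8: Δ0=101101 Δ1=111101 Δ2=011101 Δ3=010101 | 3Δ
t=9: Δ0=010101 Δ1=000101 | 1Δ
t=10: Δ0=000101 Δ1=010101 Δ2=110101 Δ3=111101 | 3Δ
t=11: Δ0=111101 Δ1=101101 | 1Δ
t=12: Δ0=101101 Δ1=111101 Δ2=011101 Δ3=010101 | 3Δ
t=13: Δ0=010101 Δ1=000101 | 1Δ

3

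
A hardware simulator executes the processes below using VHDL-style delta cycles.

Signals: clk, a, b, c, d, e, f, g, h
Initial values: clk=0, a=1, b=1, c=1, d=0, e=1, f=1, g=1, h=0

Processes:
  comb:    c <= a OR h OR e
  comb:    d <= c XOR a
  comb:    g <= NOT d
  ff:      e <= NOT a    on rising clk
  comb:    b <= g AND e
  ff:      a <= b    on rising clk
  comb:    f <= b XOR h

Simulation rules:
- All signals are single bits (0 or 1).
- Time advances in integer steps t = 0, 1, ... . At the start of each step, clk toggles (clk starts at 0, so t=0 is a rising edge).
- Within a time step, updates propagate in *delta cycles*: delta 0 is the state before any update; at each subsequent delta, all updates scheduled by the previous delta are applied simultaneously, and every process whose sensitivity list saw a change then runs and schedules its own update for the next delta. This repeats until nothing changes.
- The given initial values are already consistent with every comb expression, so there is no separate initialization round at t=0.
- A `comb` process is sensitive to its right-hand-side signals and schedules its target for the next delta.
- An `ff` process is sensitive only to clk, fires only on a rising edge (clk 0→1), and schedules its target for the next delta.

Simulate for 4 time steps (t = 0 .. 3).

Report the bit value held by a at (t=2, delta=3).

t0.Δ0 c=1 clk=0 b=1 a=1 e=1 g=1 d=0 h=0 f=1
t0.Δ1 c=1 clk=1 b=1 a=1 e=1 g=1 d=0 h=0 f=1
t0.Δ2 c=1 clk=1 b=1 a=1 e=0 g=1 d=0 h=0 f=1
t0.Δ3 c=1 clk=1 b=0 a=1 e=0 g=1 d=0 h=0 f=1
t0.Δ4 c=1 clk=1 b=0 a=1 e=0 g=1 d=0 h=0 f=0
t1.Δ0 c=1 clk=1 b=0 a=1 e=0 g=1 d=0 h=0 f=0
t1.Δ1 c=1 clk=0 b=0 a=1 e=0 g=1 d=0 h=0 f=0
t2.Δ0 c=1 clk=0 b=0 a=1 e=0 g=1 d=0 h=0 f=0
t2.Δ1 c=1 clk=1 b=0 a=1 e=0 g=1 d=0 h=0 f=0
t2.Δ2 c=1 clk=1 b=0 a=0 e=0 g=1 d=0 h=0 f=0
t2.Δ3 c=0 clk=1 b=0 a=0 e=0 g=1 d=1 h=0 f=0
t2.Δ4 c=0 clk=1 b=0 a=0 e=0 g=0 d=0 h=0 f=0
t2.Δ5 c=0 clk=1 b=0 a=0 e=0 g=1 d=0 h=0 f=0
t3.Δ0 c=0 clk=1 b=0 a=0 e=0 g=1 d=0 h=0 f=0
t3.Δ1 c=0 clk=0 b=0 a=0 e=0 g=1 d=0 h=0 f=0

0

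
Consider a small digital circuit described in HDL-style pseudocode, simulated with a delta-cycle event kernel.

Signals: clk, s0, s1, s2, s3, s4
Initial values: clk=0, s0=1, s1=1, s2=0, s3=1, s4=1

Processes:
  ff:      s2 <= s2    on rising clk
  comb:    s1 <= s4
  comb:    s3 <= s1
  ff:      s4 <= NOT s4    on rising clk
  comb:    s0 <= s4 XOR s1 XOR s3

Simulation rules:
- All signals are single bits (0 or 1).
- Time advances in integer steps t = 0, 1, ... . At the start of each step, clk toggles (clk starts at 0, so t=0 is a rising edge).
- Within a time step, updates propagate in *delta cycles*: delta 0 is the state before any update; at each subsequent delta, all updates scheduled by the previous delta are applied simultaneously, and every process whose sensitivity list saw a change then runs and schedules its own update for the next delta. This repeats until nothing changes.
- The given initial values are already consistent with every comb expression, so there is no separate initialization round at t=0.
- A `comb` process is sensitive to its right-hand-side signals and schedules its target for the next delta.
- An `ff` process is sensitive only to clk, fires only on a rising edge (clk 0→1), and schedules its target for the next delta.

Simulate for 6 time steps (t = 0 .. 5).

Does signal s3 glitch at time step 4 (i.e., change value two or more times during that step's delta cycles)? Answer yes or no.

no

t0.Δ0 s4=1 s1=1 s3=1 s0=1 clk=0 s2=0
t0.Δ1 s4=1 s1=1 s3=1 s0=1 clk=1 s2=0
t0.Δ2 s4=0 s1=1 s3=1 s0=1 clk=1 s2=0
t0.Δ3 s4=0 s1=0 s3=1 s0=0 clk=1 s2=0
t0.Δ4 s4=0 s1=0 s3=0 s0=1 clk=1 s2=0
t0.Δ5 s4=0 s1=0 s3=0 s0=0 clk=1 s2=0
t1.Δ0 s4=0 s1=0 s3=0 s0=0 clk=1 s2=0
t1.Δ1 s4=0 s1=0 s3=0 s0=0 clk=0 s2=0
t2.Δ0 s4=0 s1=0 s3=0 s0=0 clk=0 s2=0
t2.Δ1 s4=0 s1=0 s3=0 s0=0 clk=1 s2=0
t2.Δ2 s4=1 s1=0 s3=0 s0=0 clk=1 s2=0
t2.Δ3 s4=1 s1=1 s3=0 s0=1 clk=1 s2=0
t2.Δ4 s4=1 s1=1 s3=1 s0=0 clk=1 s2=0
t2.Δ5 s4=1 s1=1 s3=1 s0=1 clk=1 s2=0
t3.Δ0 s4=1 s1=1 s3=1 s0=1 clk=1 s2=0
t3.Δ1 s4=1 s1=1 s3=1 s0=1 clk=0 s2=0
t4.Δ0 s4=1 s1=1 s3=1 s0=1 clk=0 s2=0
t4.Δ1 s4=1 s1=1 s3=1 s0=1 clk=1 s2=0
t4.Δ2 s4=0 s1=1 s3=1 s0=1 clk=1 s2=0
t4.Δ3 s4=0 s1=0 s3=1 s0=0 clk=1 s2=0
t4.Δ4 s4=0 s1=0 s3=0 s0=1 clk=1 s2=0
t4.Δ5 s4=0 s1=0 s3=0 s0=0 clk=1 s2=0
t5.Δ0 s4=0 s1=0 s3=0 s0=0 clk=1 s2=0
t5.Δ1 s4=0 s1=0 s3=0 s0=0 clk=0 s2=0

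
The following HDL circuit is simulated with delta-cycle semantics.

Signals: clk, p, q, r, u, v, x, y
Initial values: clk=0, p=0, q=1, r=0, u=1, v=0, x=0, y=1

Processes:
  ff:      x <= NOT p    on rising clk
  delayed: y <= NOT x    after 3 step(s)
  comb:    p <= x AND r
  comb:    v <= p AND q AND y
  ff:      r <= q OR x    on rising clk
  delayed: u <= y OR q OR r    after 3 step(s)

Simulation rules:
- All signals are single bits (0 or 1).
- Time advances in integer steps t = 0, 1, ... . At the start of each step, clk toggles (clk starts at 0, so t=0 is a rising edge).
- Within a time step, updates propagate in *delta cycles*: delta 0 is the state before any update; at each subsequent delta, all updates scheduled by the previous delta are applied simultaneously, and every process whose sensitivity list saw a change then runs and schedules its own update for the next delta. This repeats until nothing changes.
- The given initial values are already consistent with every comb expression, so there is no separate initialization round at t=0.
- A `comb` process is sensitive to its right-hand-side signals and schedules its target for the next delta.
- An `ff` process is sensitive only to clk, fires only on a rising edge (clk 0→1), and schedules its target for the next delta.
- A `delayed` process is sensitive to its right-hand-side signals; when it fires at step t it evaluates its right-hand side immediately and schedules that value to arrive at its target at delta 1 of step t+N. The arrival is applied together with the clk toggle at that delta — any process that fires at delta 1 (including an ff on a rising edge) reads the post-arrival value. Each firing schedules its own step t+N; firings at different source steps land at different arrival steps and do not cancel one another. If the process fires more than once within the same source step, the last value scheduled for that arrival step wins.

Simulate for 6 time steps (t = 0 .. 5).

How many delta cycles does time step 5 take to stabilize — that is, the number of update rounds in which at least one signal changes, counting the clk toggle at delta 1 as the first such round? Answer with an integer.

2

t=0 Δ0: u=1 clk=0 x=0 y=1 v=0 r=0 p=0 q=1
  Δ1: clk:0→1
  Δ2: x:0→1, r:0→1
  Δ3: p:0→1
  Δ4: v:0→1
  (4Δ to stable)
t=1 Δ0: u=1 clk=1 x=1 y=1 v=1 r=1 p=1 q=1
  Δ1: clk:1→0
  (1Δ to stable)
t=2 Δ0: u=1 clk=0 x=1 y=1 v=1 r=1 p=1 q=1
  Δ1: clk:0→1
  Δ2: x:1→0
  Δ3: p:1→0
  Δ4: v:1→0
  (4Δ to stable)
t=3 Δ0: u=1 clk=1 x=0 y=1 v=0 r=1 p=0 q=1
  Δ1: clk:1→0, y:1→0
  (1Δ to stable)
t=4 Δ0: u=1 clk=0 x=0 y=0 v=0 r=1 p=0 q=1
  Δ1: clk:0→1
  Δ2: x:0→1
  Δ3: p:0→1
  (3Δ to stable)
t=5 Δ0: u=1 clk=1 x=1 y=0 v=0 r=1 p=1 q=1
  Δ1: clk:1→0, y:0→1
  Δ2: v:0→1
  (2Δ to stable)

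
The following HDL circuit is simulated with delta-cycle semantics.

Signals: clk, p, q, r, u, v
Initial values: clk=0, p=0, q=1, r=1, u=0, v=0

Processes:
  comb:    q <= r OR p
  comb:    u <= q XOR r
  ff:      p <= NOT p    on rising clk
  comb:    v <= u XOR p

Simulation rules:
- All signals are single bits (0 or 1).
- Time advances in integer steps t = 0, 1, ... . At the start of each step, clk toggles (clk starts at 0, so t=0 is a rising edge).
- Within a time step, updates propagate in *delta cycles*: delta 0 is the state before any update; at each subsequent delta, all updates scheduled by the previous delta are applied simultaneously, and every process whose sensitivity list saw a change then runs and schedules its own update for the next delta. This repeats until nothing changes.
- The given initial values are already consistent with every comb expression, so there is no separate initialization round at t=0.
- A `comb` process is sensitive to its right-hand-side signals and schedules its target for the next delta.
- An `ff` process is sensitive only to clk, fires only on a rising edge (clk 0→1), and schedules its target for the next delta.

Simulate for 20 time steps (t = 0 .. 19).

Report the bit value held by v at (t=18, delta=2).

1

[bits: u,v,r,p,clk,q]
t=0: Δ0=001001 Δ1=001011 Δ2=001111 Δ3=011111 | 3Δ
t=1: Δ0=011111 Δ1=011101 | 1Δ
t=2: Δ0=011101 Δ1=011111 Δ2=011011 Δ3=001011 | 3Δ
t=3: Δ0=001011 Δ1=001001 | 1Δ
t=4: Δ0=001001 Δ1=001011 Δ2=001111 Δ3=011111 | 3Δ
t=5: Δ0=011111 Δ1=011101 | 1Δ
t=6: Δ0=011101 Δ1=011111 Δ2=011011 Δ3=001011 | 3Δ
t=7: Δ0=001011 Δ1=001001 | 1Δ
t=8: Δ0=001001 Δ1=001011 Δ2=001111 Δ3=011111 | 3Δ
t=9: Δ0=011111 Δ1=011101 | 1Δ
t=10: Δ0=011101 Δ1=011111 Δ2=011011 Δ3=001011 | 3Δ
t=11: Δ0=001011 Δ1=001001 | 1Δ
t=12: Δ0=001001 Δ1=001011 Δ2=001111 Δ3=011111 | 3Δ
t=13: Δ0=011111 Δ1=011101 | 1Δ
t=14: Δ0=011101 Δ1=011111 Δ2=011011 Δ3=001011 | 3Δ
t=15: Δ0=001011 Δ1=001001 | 1Δ
t=16: Δ0=001001 Δ1=001011 Δ2=001111 Δ3=011111 | 3Δ
t=17: Δ0=011111 Δ1=011101 | 1Δ
t=18: Δ0=011101 Δ1=011111 Δ2=011011 Δ3=001011 | 3Δ
t=19: Δ0=001011 Δ1=001001 | 1Δ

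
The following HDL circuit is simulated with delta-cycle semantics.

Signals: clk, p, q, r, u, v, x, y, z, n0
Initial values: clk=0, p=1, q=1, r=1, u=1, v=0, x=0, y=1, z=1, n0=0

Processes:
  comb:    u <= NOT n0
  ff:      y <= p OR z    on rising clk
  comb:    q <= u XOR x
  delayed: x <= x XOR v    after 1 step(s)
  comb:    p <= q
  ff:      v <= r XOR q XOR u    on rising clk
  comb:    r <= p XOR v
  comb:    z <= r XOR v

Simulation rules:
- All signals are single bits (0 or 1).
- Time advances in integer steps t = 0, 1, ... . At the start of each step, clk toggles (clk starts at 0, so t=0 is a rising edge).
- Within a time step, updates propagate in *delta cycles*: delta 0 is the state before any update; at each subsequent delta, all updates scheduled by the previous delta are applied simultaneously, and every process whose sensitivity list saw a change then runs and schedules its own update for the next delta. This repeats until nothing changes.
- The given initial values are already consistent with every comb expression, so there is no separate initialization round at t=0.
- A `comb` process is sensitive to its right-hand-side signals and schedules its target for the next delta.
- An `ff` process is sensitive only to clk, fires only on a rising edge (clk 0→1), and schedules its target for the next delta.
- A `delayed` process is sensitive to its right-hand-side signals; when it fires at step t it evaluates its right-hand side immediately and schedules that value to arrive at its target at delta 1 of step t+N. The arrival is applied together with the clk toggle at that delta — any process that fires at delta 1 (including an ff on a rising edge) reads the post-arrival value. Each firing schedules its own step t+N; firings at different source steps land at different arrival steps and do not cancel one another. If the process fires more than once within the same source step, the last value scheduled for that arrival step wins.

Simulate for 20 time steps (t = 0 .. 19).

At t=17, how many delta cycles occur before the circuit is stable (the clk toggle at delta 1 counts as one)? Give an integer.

[bits: x,u,r,q,n0,v,y,z,p,clk]
t=0: Δ0=0111001110 Δ1=0111001111 Δ2=0111011111 Δ3=0101011011 Δ4=0101011111 | 4Δ
t=1: Δ0=0101011111 Δ1=1101011110 Δ2=1100011110 Δ3=1100011100 Δ4=1110011100 Δ5=1110011000 | 5Δ
t=2: Δ0=1110011000 Δ1=0110011001 Δ2=0111000001 Δ3=0101000111 Δ4=0111000011 Δ5=0111000111 | 5Δ
t=3: Δ0=0111000111 Δ1=0111000110 | 1Δ
t=4: Δ0=0111000110 Δ1=0111000111 Δ2=0111011111 Δ3=0101011011 Δ4=0101011111 | 4Δ
t=5: Δ0=0101011111 Δ1=1101011110 Δ2=1100011110 Δ3=1100011100 Δ4=1110011100 Δ5=1110011000 | 5Δ
t=6: Δ0=1110011000 Δ1=0110011001 Δ2=0111000001 Δ3=0101000111 Δ4=0111000011 Δ5=0111000111 | 5Δ
t=7: Δ0=0111000111 Δ1=0111000110 | 1Δ
t=8: Δ0=0111000110 Δ1=0111000111 Δ2=0111011111 Δ3=0101011011 Δ4=0101011111 | 4Δ
t=9: Δ0=0101011111 Δ1=1101011110 Δ2=1100011110 Δ3=1100011100 Δ4=1110011100 Δ5=1110011000 | 5Δ
t=10: Δ0=1110011000 Δ1=0110011001 Δ2=0111000001 Δ3=0101000111 Δ4=0111000011 Δ5=0111000111 | 5Δ
t=11: Δ0=0111000111 Δ1=0111000110 | 1Δ
t=12: Δ0=0111000110 Δ1=0111000111 Δ2=0111011111 Δ3=0101011011 Δ4=0101011111 | 4Δ
t=13: Δ0=0101011111 Δ1=1101011110 Δ2=1100011110 Δ3=1100011100 Δ4=1110011100 Δ5=1110011000 | 5Δ
t=14: Δ0=1110011000 Δ1=0110011001 Δ2=0111000001 Δ3=0101000111 Δ4=0111000011 Δ5=0111000111 | 5Δ
t=15: Δ0=0111000111 Δ1=0111000110 | 1Δ
t=16: Δ0=0111000110 Δ1=0111000111 Δ2=0111011111 Δ3=0101011011 Δ4=0101011111 | 4Δ
t=17: Δ0=0101011111 Δ1=1101011110 Δ2=1100011110 Δ3=1100011100 Δ4=1110011100 Δ5=1110011000 | 5Δ
t=18: Δ0=1110011000 Δ1=0110011001 Δ2=0111000001 Δ3=0101000111 Δ4=0111000011 Δ5=0111000111 | 5Δ
t=19: Δ0=0111000111 Δ1=0111000110 | 1Δ

5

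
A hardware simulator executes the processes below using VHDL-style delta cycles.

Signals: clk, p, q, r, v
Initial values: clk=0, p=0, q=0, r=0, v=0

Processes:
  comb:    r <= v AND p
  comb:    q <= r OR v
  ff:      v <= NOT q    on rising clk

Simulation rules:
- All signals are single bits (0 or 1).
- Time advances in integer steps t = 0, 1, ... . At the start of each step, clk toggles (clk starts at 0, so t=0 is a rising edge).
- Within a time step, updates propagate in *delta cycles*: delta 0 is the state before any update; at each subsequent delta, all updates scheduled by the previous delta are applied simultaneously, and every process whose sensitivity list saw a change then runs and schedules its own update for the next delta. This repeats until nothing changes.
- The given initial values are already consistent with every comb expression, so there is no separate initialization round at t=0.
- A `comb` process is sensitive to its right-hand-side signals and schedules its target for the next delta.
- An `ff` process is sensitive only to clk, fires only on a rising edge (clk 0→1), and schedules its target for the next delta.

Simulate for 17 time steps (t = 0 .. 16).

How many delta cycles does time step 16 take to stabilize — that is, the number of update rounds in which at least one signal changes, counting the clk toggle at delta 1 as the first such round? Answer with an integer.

3

t=0 Δ0: p=0 q=0 v=0 clk=0 r=0
  Δ1: clk:0→1
  Δ2: v:0→1
  Δ3: q:0→1
  (3Δ to stable)
t=1 Δ0: p=0 q=1 v=1 clk=1 r=0
  Δ1: clk:1→0
  (1Δ to stable)
t=2 Δ0: p=0 q=1 v=1 clk=0 r=0
  Δ1: clk:0→1
  Δ2: v:1→0
  Δ3: q:1→0
  (3Δ to stable)
t=3 Δ0: p=0 q=0 v=0 clk=1 r=0
  Δ1: clk:1→0
  (1Δ to stable)
t=4 Δ0: p=0 q=0 v=0 clk=0 r=0
  Δ1: clk:0→1
  Δ2: v:0→1
  Δ3: q:0→1
  (3Δ to stable)
t=5 Δ0: p=0 q=1 v=1 clk=1 r=0
  Δ1: clk:1→0
  (1Δ to stable)
t=6 Δ0: p=0 q=1 v=1 clk=0 r=0
  Δ1: clk:0→1
  Δ2: v:1→0
  Δ3: q:1→0
  (3Δ to stable)
t=7 Δ0: p=0 q=0 v=0 clk=1 r=0
  Δ1: clk:1→0
  (1Δ to stable)
t=8 Δ0: p=0 q=0 v=0 clk=0 r=0
  Δ1: clk:0→1
  Δ2: v:0→1
  Δ3: q:0→1
  (3Δ to stable)
t=9 Δ0: p=0 q=1 v=1 clk=1 r=0
  Δ1: clk:1→0
  (1Δ to stable)
t=10 Δ0: p=0 q=1 v=1 clk=0 r=0
  Δ1: clk:0→1
  Δ2: v:1→0
  Δ3: q:1→0
  (3Δ to stable)
t=11 Δ0: p=0 q=0 v=0 clk=1 r=0
  Δ1: clk:1→0
  (1Δ to stable)
t=12 Δ0: p=0 q=0 v=0 clk=0 r=0
  Δ1: clk:0→1
  Δ2: v:0→1
  Δ3: q:0→1
  (3Δ to stable)
t=13 Δ0: p=0 q=1 v=1 clk=1 r=0
  Δ1: clk:1→0
  (1Δ to stable)
t=14 Δ0: p=0 q=1 v=1 clk=0 r=0
  Δ1: clk:0→1
  Δ2: v:1→0
  Δ3: q:1→0
  (3Δ to stable)
t=15 Δ0: p=0 q=0 v=0 clk=1 r=0
  Δ1: clk:1→0
  (1Δ to stable)
t=16 Δ0: p=0 q=0 v=0 clk=0 r=0
  Δ1: clk:0→1
  Δ2: v:0→1
  Δ3: q:0→1
  (3Δ to stable)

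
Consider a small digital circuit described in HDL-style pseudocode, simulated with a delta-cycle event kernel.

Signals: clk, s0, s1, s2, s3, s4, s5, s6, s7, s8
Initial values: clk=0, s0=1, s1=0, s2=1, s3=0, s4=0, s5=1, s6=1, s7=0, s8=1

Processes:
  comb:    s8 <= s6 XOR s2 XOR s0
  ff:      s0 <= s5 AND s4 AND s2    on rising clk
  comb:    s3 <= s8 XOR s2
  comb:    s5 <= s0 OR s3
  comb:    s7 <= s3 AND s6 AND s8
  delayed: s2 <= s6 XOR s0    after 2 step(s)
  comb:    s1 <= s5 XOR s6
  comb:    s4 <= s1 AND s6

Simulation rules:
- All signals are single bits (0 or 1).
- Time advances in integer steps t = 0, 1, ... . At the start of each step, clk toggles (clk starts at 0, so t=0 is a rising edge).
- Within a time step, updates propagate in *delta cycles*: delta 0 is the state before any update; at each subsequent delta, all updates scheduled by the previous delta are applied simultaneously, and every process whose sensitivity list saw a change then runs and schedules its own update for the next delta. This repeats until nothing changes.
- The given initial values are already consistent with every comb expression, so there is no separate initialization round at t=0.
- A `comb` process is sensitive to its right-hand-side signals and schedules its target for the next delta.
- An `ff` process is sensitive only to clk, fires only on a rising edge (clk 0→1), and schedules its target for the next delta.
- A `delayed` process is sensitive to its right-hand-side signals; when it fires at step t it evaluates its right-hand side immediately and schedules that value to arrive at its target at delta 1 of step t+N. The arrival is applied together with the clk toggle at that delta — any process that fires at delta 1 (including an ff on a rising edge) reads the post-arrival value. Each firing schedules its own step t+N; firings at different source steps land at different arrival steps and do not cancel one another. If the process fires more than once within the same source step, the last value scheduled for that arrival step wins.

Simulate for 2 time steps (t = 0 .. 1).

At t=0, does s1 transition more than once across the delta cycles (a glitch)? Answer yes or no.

yes

t=0 Δ0: s5=1 s6=1 s4=0 s3=0 s1=0 s8=1 s2=1 s0=1 s7=0 clk=0
  Δ1: clk:0→1
  Δ2: s0:1→0
  Δ3: s5:1→0, s8:1→0
  Δ4: s3:0→1, s1:0→1
  Δ5: s5:0→1, s4:0→1
  Δ6: s1:1→0
  Δ7: s4:1→0
  (7Δ to stable)
t=1 Δ0: s5=1 s6=1 s4=0 s3=1 s1=0 s8=0 s2=1 s0=0 s7=0 clk=1
  Δ1: clk:1→0
  (1Δ to stable)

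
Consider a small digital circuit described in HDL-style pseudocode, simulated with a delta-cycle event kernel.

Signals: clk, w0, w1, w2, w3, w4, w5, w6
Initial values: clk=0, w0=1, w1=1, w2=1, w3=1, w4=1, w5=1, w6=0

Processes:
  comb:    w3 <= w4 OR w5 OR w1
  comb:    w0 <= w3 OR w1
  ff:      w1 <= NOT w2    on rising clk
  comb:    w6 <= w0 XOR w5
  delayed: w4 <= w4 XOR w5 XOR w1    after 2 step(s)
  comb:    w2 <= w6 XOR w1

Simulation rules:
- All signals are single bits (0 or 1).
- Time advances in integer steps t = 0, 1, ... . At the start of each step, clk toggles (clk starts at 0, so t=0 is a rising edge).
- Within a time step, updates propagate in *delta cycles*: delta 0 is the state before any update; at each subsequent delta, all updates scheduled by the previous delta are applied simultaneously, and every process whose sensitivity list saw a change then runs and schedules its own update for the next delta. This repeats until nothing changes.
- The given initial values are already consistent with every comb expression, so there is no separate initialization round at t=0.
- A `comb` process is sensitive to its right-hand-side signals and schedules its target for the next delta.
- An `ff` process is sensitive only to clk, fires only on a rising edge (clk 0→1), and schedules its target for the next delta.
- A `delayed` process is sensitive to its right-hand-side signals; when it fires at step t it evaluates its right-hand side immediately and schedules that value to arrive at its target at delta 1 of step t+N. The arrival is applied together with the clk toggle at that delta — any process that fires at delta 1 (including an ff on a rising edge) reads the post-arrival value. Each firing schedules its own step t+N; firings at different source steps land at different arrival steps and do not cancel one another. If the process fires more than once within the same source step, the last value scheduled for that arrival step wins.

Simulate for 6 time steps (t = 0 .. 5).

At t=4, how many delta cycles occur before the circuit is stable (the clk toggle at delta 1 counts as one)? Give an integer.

t0.Δ0 w2=1 w4=1 w5=1 w1=1 w0=1 w3=1 clk=0 w6=0
t0.Δ1 w2=1 w4=1 w5=1 w1=1 w0=1 w3=1 clk=1 w6=0
t0.Δ2 w2=1 w4=1 w5=1 w1=0 w0=1 w3=1 clk=1 w6=0
t0.Δ3 w2=0 w4=1 w5=1 w1=0 w0=1 w3=1 clk=1 w6=0
t1.Δ0 w2=0 w4=1 w5=1 w1=0 w0=1 w3=1 clk=1 w6=0
t1.Δ1 w2=0 w4=1 w5=1 w1=0 w0=1 w3=1 clk=0 w6=0
t2.Δ0 w2=0 w4=1 w5=1 w1=0 w0=1 w3=1 clk=0 w6=0
t2.Δ1 w2=0 w4=0 w5=1 w1=0 w0=1 w3=1 clk=1 w6=0
t2.Δ2 w2=0 w4=0 w5=1 w1=1 w0=1 w3=1 clk=1 w6=0
t2.Δ3 w2=1 w4=0 w5=1 w1=1 w0=1 w3=1 clk=1 w6=0
t3.Δ0 w2=1 w4=0 w5=1 w1=1 w0=1 w3=1 clk=1 w6=0
t3.Δ1 w2=1 w4=0 w5=1 w1=1 w0=1 w3=1 clk=0 w6=0
t4.Δ0 w2=1 w4=0 w5=1 w1=1 w0=1 w3=1 clk=0 w6=0
t4.Δ1 w2=1 w4=0 w5=1 w1=1 w0=1 w3=1 clk=1 w6=0
t4.Δ2 w2=1 w4=0 w5=1 w1=0 w0=1 w3=1 clk=1 w6=0
t4.Δ3 w2=0 w4=0 w5=1 w1=0 w0=1 w3=1 clk=1 w6=0
t5.Δ0 w2=0 w4=0 w5=1 w1=0 w0=1 w3=1 clk=1 w6=0
t5.Δ1 w2=0 w4=0 w5=1 w1=0 w0=1 w3=1 clk=0 w6=0

3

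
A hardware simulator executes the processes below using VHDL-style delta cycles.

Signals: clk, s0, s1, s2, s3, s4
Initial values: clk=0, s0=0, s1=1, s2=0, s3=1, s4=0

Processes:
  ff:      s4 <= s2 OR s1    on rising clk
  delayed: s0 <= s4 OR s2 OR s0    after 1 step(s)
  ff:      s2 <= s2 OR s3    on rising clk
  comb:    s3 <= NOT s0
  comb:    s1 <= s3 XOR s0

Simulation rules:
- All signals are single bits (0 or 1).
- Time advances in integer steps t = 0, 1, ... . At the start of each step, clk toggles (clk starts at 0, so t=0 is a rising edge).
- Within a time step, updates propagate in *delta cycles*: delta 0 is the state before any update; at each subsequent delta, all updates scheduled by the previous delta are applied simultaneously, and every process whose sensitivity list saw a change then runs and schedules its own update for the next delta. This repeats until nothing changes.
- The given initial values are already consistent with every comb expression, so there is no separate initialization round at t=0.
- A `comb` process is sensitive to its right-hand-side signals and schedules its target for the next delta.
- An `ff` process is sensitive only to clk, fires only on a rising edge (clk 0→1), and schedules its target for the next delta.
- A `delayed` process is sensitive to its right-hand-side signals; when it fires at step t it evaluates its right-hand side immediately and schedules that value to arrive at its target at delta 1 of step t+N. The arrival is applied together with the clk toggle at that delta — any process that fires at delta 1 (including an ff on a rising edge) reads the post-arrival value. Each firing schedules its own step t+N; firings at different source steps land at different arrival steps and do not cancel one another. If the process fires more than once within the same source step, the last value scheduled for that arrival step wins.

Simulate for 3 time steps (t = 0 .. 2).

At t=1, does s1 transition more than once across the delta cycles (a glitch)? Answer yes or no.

yes

[bits: s0,s3,clk,s4,s2,s1]
t=0: Δ0=010001 Δ1=011001 Δ2=011111 | 2Δ
t=1: Δ0=011111 Δ1=110111 Δ2=100110 Δ3=100111 | 3Δ
t=2: Δ0=100111 Δ1=101111 | 1Δ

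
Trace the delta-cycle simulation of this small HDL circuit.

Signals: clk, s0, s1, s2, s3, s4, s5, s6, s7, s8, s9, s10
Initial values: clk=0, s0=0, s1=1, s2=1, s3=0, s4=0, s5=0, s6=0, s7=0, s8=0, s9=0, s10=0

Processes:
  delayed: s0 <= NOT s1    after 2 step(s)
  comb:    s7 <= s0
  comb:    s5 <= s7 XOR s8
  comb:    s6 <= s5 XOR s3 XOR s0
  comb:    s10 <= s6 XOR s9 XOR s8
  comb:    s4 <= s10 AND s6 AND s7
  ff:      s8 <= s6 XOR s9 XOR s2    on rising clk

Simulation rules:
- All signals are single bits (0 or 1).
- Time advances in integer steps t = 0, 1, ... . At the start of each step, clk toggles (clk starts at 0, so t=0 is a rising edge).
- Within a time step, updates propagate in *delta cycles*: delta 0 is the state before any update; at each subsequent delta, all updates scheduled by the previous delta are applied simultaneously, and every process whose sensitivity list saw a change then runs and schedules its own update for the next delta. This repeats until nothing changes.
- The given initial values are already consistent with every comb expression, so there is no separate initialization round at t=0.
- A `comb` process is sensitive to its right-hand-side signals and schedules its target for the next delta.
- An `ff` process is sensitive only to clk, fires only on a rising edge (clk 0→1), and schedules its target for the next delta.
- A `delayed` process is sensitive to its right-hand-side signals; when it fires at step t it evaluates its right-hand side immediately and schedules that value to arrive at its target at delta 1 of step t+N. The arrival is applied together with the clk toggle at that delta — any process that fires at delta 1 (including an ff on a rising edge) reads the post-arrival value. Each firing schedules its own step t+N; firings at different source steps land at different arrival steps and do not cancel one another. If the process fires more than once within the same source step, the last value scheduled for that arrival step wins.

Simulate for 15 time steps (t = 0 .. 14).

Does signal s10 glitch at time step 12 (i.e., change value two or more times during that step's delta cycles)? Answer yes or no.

t0.Δ0 s0=0 s9=0 s3=0 s8=0 s2=1 s1=1 clk=0 s5=0 s7=0 s4=0 s6=0 s10=0
t0.Δ1 s0=0 s9=0 s3=0 s8=0 s2=1 s1=1 clk=1 s5=0 s7=0 s4=0 s6=0 s10=0
t0.Δ2 s0=0 s9=0 s3=0 s8=1 s2=1 s1=1 clk=1 s5=0 s7=0 s4=0 s6=0 s10=0
t0.Δ3 s0=0 s9=0 s3=0 s8=1 s2=1 s1=1 clk=1 s5=1 s7=0 s4=0 s6=0 s10=1
t0.Δ4 s0=0 s9=0 s3=0 s8=1 s2=1 s1=1 clk=1 s5=1 s7=0 s4=0 s6=1 s10=1
t0.Δ5 s0=0 s9=0 s3=0 s8=1 s2=1 s1=1 clk=1 s5=1 s7=0 s4=0 s6=1 s10=0
t1.Δ0 s0=0 s9=0 s3=0 s8=1 s2=1 s1=1 clk=1 s5=1 s7=0 s4=0 s6=1 s10=0
t1.Δ1 s0=0 s9=0 s3=0 s8=1 s2=1 s1=1 clk=0 s5=1 s7=0 s4=0 s6=1 s10=0
t2.Δ0 s0=0 s9=0 s3=0 s8=1 s2=1 s1=1 clk=0 s5=1 s7=0 s4=0 s6=1 s10=0
t2.Δ1 s0=0 s9=0 s3=0 s8=1 s2=1 s1=1 clk=1 s5=1 s7=0 s4=0 s6=1 s10=0
t2.Δ2 s0=0 s9=0 s3=0 s8=0 s2=1 s1=1 clk=1 s5=1 s7=0 s4=0 s6=1 s10=0
t2.Δ3 s0=0 s9=0 s3=0 s8=0 s2=1 s1=1 clk=1 s5=0 s7=0 s4=0 s6=1 s10=1
t2.Δ4 s0=0 s9=0 s3=0 s8=0 s2=1 s1=1 clk=1 s5=0 s7=0 s4=0 s6=0 s10=1
t2.Δ5 s0=0 s9=0 s3=0 s8=0 s2=1 s1=1 clk=1 s5=0 s7=0 s4=0 s6=0 s10=0
t3.Δ0 s0=0 s9=0 s3=0 s8=0 s2=1 s1=1 clk=1 s5=0 s7=0 s4=0 s6=0 s10=0
t3.Δ1 s0=0 s9=0 s3=0 s8=0 s2=1 s1=1 clk=0 s5=0 s7=0 s4=0 s6=0 s10=0
t4.Δ0 s0=0 s9=0 s3=0 s8=0 s2=1 s1=1 clk=0 s5=0 s7=0 s4=0 s6=0 s10=0
t4.Δ1 s0=0 s9=0 s3=0 s8=0 s2=1 s1=1 clk=1 s5=0 s7=0 s4=0 s6=0 s10=0
t4.Δ2 s0=0 s9=0 s3=0 s8=1 s2=1 s1=1 clk=1 s5=0 s7=0 s4=0 s6=0 s10=0
t4.Δ3 s0=0 s9=0 s3=0 s8=1 s2=1 s1=1 clk=1 s5=1 s7=0 s4=0 s6=0 s10=1
t4.Δ4 s0=0 s9=0 s3=0 s8=1 s2=1 s1=1 clk=1 s5=1 s7=0 s4=0 s6=1 s10=1
t4.Δ5 s0=0 s9=0 s3=0 s8=1 s2=1 s1=1 clk=1 s5=1 s7=0 s4=0 s6=1 s10=0
t5.Δ0 s0=0 s9=0 s3=0 s8=1 s2=1 s1=1 clk=1 s5=1 s7=0 s4=0 s6=1 s10=0
t5.Δ1 s0=0 s9=0 s3=0 s8=1 s2=1 s1=1 clk=0 s5=1 s7=0 s4=0 s6=1 s10=0
t6.Δ0 s0=0 s9=0 s3=0 s8=1 s2=1 s1=1 clk=0 s5=1 s7=0 s4=0 s6=1 s10=0
t6.Δ1 s0=0 s9=0 s3=0 s8=1 s2=1 s1=1 clk=1 s5=1 s7=0 s4=0 s6=1 s10=0
t6.Δ2 s0=0 s9=0 s3=0 s8=0 s2=1 s1=1 clk=1 s5=1 s7=0 s4=0 s6=1 s10=0
t6.Δ3 s0=0 s9=0 s3=0 s8=0 s2=1 s1=1 clk=1 s5=0 s7=0 s4=0 s6=1 s10=1
t6.Δ4 s0=0 s9=0 s3=0 s8=0 s2=1 s1=1 clk=1 s5=0 s7=0 s4=0 s6=0 s10=1
t6.Δ5 s0=0 s9=0 s3=0 s8=0 s2=1 s1=1 clk=1 s5=0 s7=0 s4=0 s6=0 s10=0
t7.Δ0 s0=0 s9=0 s3=0 s8=0 s2=1 s1=1 clk=1 s5=0 s7=0 s4=0 s6=0 s10=0
t7.Δ1 s0=0 s9=0 s3=0 s8=0 s2=1 s1=1 clk=0 s5=0 s7=0 s4=0 s6=0 s10=0
t8.Δ0 s0=0 s9=0 s3=0 s8=0 s2=1 s1=1 clk=0 s5=0 s7=0 s4=0 s6=0 s10=0
t8.Δ1 s0=0 s9=0 s3=0 s8=0 s2=1 s1=1 clk=1 s5=0 s7=0 s4=0 s6=0 s10=0
t8.Δ2 s0=0 s9=0 s3=0 s8=1 s2=1 s1=1 clk=1 s5=0 s7=0 s4=0 s6=0 s10=0
t8.Δ3 s0=0 s9=0 s3=0 s8=1 s2=1 s1=1 clk=1 s5=1 s7=0 s4=0 s6=0 s10=1
t8.Δ4 s0=0 s9=0 s3=0 s8=1 s2=1 s1=1 clk=1 s5=1 s7=0 s4=0 s6=1 s10=1
t8.Δ5 s0=0 s9=0 s3=0 s8=1 s2=1 s1=1 clk=1 s5=1 s7=0 s4=0 s6=1 s10=0
t9.Δ0 s0=0 s9=0 s3=0 s8=1 s2=1 s1=1 clk=1 s5=1 s7=0 s4=0 s6=1 s10=0
t9.Δ1 s0=0 s9=0 s3=0 s8=1 s2=1 s1=1 clk=0 s5=1 s7=0 s4=0 s6=1 s10=0
t10.Δ0 s0=0 s9=0 s3=0 s8=1 s2=1 s1=1 clk=0 s5=1 s7=0 s4=0 s6=1 s10=0
t10.Δ1 s0=0 s9=0 s3=0 s8=1 s2=1 s1=1 clk=1 s5=1 s7=0 s4=0 s6=1 s10=0
t10.Δ2 s0=0 s9=0 s3=0 s8=0 s2=1 s1=1 clk=1 s5=1 s7=0 s4=0 s6=1 s10=0
t10.Δ3 s0=0 s9=0 s3=0 s8=0 s2=1 s1=1 clk=1 s5=0 s7=0 s4=0 s6=1 s10=1
t10.Δ4 s0=0 s9=0 s3=0 s8=0 s2=1 s1=1 clk=1 s5=0 s7=0 s4=0 s6=0 s10=1
t10.Δ5 s0=0 s9=0 s3=0 s8=0 s2=1 s1=1 clk=1 s5=0 s7=0 s4=0 s6=0 s10=0
t11.Δ0 s0=0 s9=0 s3=0 s8=0 s2=1 s1=1 clk=1 s5=0 s7=0 s4=0 s6=0 s10=0
t11.Δ1 s0=0 s9=0 s3=0 s8=0 s2=1 s1=1 clk=0 s5=0 s7=0 s4=0 s6=0 s10=0
t12.Δ0 s0=0 s9=0 s3=0 s8=0 s2=1 s1=1 clk=0 s5=0 s7=0 s4=0 s6=0 s10=0
t12.Δ1 s0=0 s9=0 s3=0 s8=0 s2=1 s1=1 clk=1 s5=0 s7=0 s4=0 s6=0 s10=0
t12.Δ2 s0=0 s9=0 s3=0 s8=1 s2=1 s1=1 clk=1 s5=0 s7=0 s4=0 s6=0 s10=0
t12.Δ3 s0=0 s9=0 s3=0 s8=1 s2=1 s1=1 clk=1 s5=1 s7=0 s4=0 s6=0 s10=1
t12.Δ4 s0=0 s9=0 s3=0 s8=1 s2=1 s1=1 clk=1 s5=1 s7=0 s4=0 s6=1 s10=1
t12.Δ5 s0=0 s9=0 s3=0 s8=1 s2=1 s1=1 clk=1 s5=1 s7=0 s4=0 s6=1 s10=0
t13.Δ0 s0=0 s9=0 s3=0 s8=1 s2=1 s1=1 clk=1 s5=1 s7=0 s4=0 s6=1 s10=0
t13.Δ1 s0=0 s9=0 s3=0 s8=1 s2=1 s1=1 clk=0 s5=1 s7=0 s4=0 s6=1 s10=0
t14.Δ0 s0=0 s9=0 s3=0 s8=1 s2=1 s1=1 clk=0 s5=1 s7=0 s4=0 s6=1 s10=0
t14.Δ1 s0=0 s9=0 s3=0 s8=1 s2=1 s1=1 clk=1 s5=1 s7=0 s4=0 s6=1 s10=0
t14.Δ2 s0=0 s9=0 s3=0 s8=0 s2=1 s1=1 clk=1 s5=1 s7=0 s4=0 s6=1 s10=0
t14.Δ3 s0=0 s9=0 s3=0 s8=0 s2=1 s1=1 clk=1 s5=0 s7=0 s4=0 s6=1 s10=1
t14.Δ4 s0=0 s9=0 s3=0 s8=0 s2=1 s1=1 clk=1 s5=0 s7=0 s4=0 s6=0 s10=1
t14.Δ5 s0=0 s9=0 s3=0 s8=0 s2=1 s1=1 clk=1 s5=0 s7=0 s4=0 s6=0 s10=0

yes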